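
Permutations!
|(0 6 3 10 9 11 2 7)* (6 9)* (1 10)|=20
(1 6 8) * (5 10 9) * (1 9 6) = [0, 1, 2, 3, 4, 10, 8, 7, 9, 5, 6] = (5 10 6 8 9)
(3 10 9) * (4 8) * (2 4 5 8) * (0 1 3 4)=(0 1 3 10 9 4 2)(5 8)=[1, 3, 0, 10, 2, 8, 6, 7, 5, 4, 9]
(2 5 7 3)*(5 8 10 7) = (2 8 10 7 3) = [0, 1, 8, 2, 4, 5, 6, 3, 10, 9, 7]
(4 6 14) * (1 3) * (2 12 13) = (1 3)(2 12 13)(4 6 14) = [0, 3, 12, 1, 6, 5, 14, 7, 8, 9, 10, 11, 13, 2, 4]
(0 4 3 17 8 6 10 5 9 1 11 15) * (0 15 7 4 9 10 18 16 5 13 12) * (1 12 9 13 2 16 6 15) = (0 13 9 12)(1 11 7 4 3 17 8 15)(2 16 5 10)(6 18) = [13, 11, 16, 17, 3, 10, 18, 4, 15, 12, 2, 7, 0, 9, 14, 1, 5, 8, 6]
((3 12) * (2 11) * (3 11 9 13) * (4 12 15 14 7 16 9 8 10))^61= ((2 8 10 4 12 11)(3 15 14 7 16 9 13))^61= (2 8 10 4 12 11)(3 9 7 15 13 16 14)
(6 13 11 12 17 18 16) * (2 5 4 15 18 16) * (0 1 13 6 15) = [1, 13, 5, 3, 0, 4, 6, 7, 8, 9, 10, 12, 17, 11, 14, 18, 15, 16, 2] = (0 1 13 11 12 17 16 15 18 2 5 4)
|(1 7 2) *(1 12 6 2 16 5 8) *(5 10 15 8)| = 6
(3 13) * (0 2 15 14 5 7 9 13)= (0 2 15 14 5 7 9 13 3)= [2, 1, 15, 0, 4, 7, 6, 9, 8, 13, 10, 11, 12, 3, 5, 14]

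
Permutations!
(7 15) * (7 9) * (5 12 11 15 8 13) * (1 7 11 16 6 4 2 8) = (1 7)(2 8 13 5 12 16 6 4)(9 11 15) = [0, 7, 8, 3, 2, 12, 4, 1, 13, 11, 10, 15, 16, 5, 14, 9, 6]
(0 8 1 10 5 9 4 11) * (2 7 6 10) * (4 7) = [8, 2, 4, 3, 11, 9, 10, 6, 1, 7, 5, 0] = (0 8 1 2 4 11)(5 9 7 6 10)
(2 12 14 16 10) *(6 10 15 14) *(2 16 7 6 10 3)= [0, 1, 12, 2, 4, 5, 3, 6, 8, 9, 16, 11, 10, 13, 7, 14, 15]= (2 12 10 16 15 14 7 6 3)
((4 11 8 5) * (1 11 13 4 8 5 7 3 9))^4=(13)(1 7 11 3 5 9 8)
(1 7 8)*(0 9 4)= (0 9 4)(1 7 8)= [9, 7, 2, 3, 0, 5, 6, 8, 1, 4]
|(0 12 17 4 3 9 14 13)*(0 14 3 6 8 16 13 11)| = 10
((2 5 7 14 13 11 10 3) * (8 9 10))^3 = ((2 5 7 14 13 11 8 9 10 3))^3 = (2 14 8 3 7 11 10 5 13 9)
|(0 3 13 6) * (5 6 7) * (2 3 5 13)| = |(0 5 6)(2 3)(7 13)| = 6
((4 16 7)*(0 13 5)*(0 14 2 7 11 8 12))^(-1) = ((0 13 5 14 2 7 4 16 11 8 12))^(-1) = (0 12 8 11 16 4 7 2 14 5 13)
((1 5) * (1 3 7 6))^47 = (1 3 6 5 7)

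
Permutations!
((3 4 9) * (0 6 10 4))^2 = ((0 6 10 4 9 3))^2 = (0 10 9)(3 6 4)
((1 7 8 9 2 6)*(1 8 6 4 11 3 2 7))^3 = ((2 4 11 3)(6 8 9 7))^3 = (2 3 11 4)(6 7 9 8)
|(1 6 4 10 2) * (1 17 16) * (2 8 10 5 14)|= |(1 6 4 5 14 2 17 16)(8 10)|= 8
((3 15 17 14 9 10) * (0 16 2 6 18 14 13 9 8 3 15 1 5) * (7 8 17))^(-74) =((0 16 2 6 18 14 17 13 9 10 15 7 8 3 1 5))^(-74) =(0 17 8 2 9 1 18 15)(3 6 10 5 14 7 16 13)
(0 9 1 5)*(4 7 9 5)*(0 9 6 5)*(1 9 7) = (9)(1 4)(5 7 6) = [0, 4, 2, 3, 1, 7, 5, 6, 8, 9]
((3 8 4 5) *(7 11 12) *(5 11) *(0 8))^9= ((0 8 4 11 12 7 5 3))^9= (0 8 4 11 12 7 5 3)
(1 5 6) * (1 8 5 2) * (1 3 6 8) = (1 2 3 6)(5 8) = [0, 2, 3, 6, 4, 8, 1, 7, 5]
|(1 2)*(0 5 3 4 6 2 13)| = |(0 5 3 4 6 2 1 13)| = 8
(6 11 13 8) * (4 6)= [0, 1, 2, 3, 6, 5, 11, 7, 4, 9, 10, 13, 12, 8]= (4 6 11 13 8)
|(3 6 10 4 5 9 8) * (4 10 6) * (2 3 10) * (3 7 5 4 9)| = 7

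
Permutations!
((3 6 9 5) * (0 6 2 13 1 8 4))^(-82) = ((0 6 9 5 3 2 13 1 8 4))^(-82) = (0 8 13 3 9)(1 2 5 6 4)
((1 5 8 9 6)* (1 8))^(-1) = ((1 5)(6 8 9))^(-1) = (1 5)(6 9 8)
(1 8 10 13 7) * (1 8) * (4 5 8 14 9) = (4 5 8 10 13 7 14 9) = [0, 1, 2, 3, 5, 8, 6, 14, 10, 4, 13, 11, 12, 7, 9]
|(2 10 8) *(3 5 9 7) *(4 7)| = |(2 10 8)(3 5 9 4 7)| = 15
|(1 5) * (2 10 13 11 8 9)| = 6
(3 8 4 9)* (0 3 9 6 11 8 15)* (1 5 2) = [3, 5, 1, 15, 6, 2, 11, 7, 4, 9, 10, 8, 12, 13, 14, 0] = (0 3 15)(1 5 2)(4 6 11 8)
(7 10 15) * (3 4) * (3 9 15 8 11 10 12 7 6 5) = (3 4 9 15 6 5)(7 12)(8 11 10) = [0, 1, 2, 4, 9, 3, 5, 12, 11, 15, 8, 10, 7, 13, 14, 6]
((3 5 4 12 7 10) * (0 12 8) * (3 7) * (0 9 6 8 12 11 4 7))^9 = (0 11 4 12 3 5 7 10)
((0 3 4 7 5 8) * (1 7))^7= (8)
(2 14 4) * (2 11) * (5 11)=(2 14 4 5 11)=[0, 1, 14, 3, 5, 11, 6, 7, 8, 9, 10, 2, 12, 13, 4]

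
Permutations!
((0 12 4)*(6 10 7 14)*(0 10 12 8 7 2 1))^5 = (0 12)(1 6)(2 14)(4 8)(7 10)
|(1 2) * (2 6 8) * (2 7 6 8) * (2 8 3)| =3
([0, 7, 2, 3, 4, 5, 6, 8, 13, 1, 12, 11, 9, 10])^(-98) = (13)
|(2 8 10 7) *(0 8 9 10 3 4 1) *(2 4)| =9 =|(0 8 3 2 9 10 7 4 1)|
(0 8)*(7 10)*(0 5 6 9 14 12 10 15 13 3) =(0 8 5 6 9 14 12 10 7 15 13 3) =[8, 1, 2, 0, 4, 6, 9, 15, 5, 14, 7, 11, 10, 3, 12, 13]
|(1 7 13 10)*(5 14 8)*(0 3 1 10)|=15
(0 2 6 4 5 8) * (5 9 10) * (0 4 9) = (0 2 6 9 10 5 8 4) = [2, 1, 6, 3, 0, 8, 9, 7, 4, 10, 5]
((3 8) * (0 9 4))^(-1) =(0 4 9)(3 8)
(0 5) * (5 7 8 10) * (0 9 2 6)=(0 7 8 10 5 9 2 6)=[7, 1, 6, 3, 4, 9, 0, 8, 10, 2, 5]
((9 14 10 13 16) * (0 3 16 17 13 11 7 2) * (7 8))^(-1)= (0 2 7 8 11 10 14 9 16 3)(13 17)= ((0 3 16 9 14 10 11 8 7 2)(13 17))^(-1)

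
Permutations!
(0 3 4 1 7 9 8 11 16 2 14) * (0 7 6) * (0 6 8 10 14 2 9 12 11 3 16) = (0 16 9 10 14 7 12 11)(1 8 3 4) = [16, 8, 2, 4, 1, 5, 6, 12, 3, 10, 14, 0, 11, 13, 7, 15, 9]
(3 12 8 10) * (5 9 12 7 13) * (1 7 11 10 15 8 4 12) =[0, 7, 2, 11, 12, 9, 6, 13, 15, 1, 3, 10, 4, 5, 14, 8] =(1 7 13 5 9)(3 11 10)(4 12)(8 15)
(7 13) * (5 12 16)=[0, 1, 2, 3, 4, 12, 6, 13, 8, 9, 10, 11, 16, 7, 14, 15, 5]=(5 12 16)(7 13)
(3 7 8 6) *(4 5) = (3 7 8 6)(4 5) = [0, 1, 2, 7, 5, 4, 3, 8, 6]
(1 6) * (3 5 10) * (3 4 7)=[0, 6, 2, 5, 7, 10, 1, 3, 8, 9, 4]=(1 6)(3 5 10 4 7)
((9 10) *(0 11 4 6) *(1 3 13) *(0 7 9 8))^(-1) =(0 8 10 9 7 6 4 11)(1 13 3)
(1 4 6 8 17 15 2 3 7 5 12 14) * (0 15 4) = (0 15 2 3 7 5 12 14 1)(4 6 8 17) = [15, 0, 3, 7, 6, 12, 8, 5, 17, 9, 10, 11, 14, 13, 1, 2, 16, 4]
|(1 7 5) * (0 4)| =6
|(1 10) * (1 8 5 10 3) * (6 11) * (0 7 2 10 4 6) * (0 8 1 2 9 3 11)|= 12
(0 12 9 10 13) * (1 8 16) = (0 12 9 10 13)(1 8 16) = [12, 8, 2, 3, 4, 5, 6, 7, 16, 10, 13, 11, 9, 0, 14, 15, 1]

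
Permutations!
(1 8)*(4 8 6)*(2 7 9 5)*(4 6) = [0, 4, 7, 3, 8, 2, 6, 9, 1, 5] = (1 4 8)(2 7 9 5)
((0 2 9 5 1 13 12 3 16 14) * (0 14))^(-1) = ((0 2 9 5 1 13 12 3 16))^(-1) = (0 16 3 12 13 1 5 9 2)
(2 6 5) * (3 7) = (2 6 5)(3 7) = [0, 1, 6, 7, 4, 2, 5, 3]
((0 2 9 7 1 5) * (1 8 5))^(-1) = ((0 2 9 7 8 5))^(-1) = (0 5 8 7 9 2)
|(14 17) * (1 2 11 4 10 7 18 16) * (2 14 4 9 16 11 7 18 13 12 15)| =45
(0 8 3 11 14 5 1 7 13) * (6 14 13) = (0 8 3 11 13)(1 7 6 14 5) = [8, 7, 2, 11, 4, 1, 14, 6, 3, 9, 10, 13, 12, 0, 5]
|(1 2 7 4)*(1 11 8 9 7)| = |(1 2)(4 11 8 9 7)| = 10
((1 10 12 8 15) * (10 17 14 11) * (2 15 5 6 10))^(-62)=((1 17 14 11 2 15)(5 6 10 12 8))^(-62)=(1 2 14)(5 12 6 8 10)(11 17 15)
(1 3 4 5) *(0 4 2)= (0 4 5 1 3 2)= [4, 3, 0, 2, 5, 1]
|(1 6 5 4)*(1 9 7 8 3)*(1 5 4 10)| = 9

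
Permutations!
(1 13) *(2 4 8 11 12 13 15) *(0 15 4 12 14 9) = (0 15 2 12 13 1 4 8 11 14 9) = [15, 4, 12, 3, 8, 5, 6, 7, 11, 0, 10, 14, 13, 1, 9, 2]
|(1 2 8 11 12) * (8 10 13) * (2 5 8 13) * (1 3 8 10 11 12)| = 15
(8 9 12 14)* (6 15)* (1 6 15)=(15)(1 6)(8 9 12 14)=[0, 6, 2, 3, 4, 5, 1, 7, 9, 12, 10, 11, 14, 13, 8, 15]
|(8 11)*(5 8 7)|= 4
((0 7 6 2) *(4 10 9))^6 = ((0 7 6 2)(4 10 9))^6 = (10)(0 6)(2 7)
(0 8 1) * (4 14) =[8, 0, 2, 3, 14, 5, 6, 7, 1, 9, 10, 11, 12, 13, 4] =(0 8 1)(4 14)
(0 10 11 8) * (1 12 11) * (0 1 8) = (0 10 8 1 12 11) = [10, 12, 2, 3, 4, 5, 6, 7, 1, 9, 8, 0, 11]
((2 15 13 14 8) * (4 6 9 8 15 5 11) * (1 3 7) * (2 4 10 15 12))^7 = (1 3 7)(2 12 14 13 15 10 11 5)(4 8 9 6) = ((1 3 7)(2 5 11 10 15 13 14 12)(4 6 9 8))^7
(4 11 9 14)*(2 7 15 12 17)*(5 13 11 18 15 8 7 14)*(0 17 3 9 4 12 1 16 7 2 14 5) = (0 17 14 12 3 9)(1 16 7 8 2 5 13 11 4 18 15) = [17, 16, 5, 9, 18, 13, 6, 8, 2, 0, 10, 4, 3, 11, 12, 1, 7, 14, 15]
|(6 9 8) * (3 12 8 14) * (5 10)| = 6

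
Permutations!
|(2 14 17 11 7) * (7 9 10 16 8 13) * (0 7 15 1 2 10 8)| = 36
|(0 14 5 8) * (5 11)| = |(0 14 11 5 8)| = 5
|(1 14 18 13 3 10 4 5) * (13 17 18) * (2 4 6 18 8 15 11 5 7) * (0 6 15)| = 120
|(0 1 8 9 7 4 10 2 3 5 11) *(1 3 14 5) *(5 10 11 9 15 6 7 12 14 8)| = |(0 3 1 5 9 12 14 10 2 8 15 6 7 4 11)| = 15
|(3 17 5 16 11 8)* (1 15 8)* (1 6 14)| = |(1 15 8 3 17 5 16 11 6 14)| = 10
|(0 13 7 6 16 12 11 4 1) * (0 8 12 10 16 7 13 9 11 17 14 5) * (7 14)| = |(0 9 11 4 1 8 12 17 7 6 14 5)(10 16)| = 12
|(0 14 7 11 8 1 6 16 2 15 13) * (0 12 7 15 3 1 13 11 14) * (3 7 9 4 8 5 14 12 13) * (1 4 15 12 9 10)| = 12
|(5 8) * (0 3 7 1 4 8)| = 7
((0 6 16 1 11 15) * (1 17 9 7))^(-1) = ((0 6 16 17 9 7 1 11 15))^(-1) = (0 15 11 1 7 9 17 16 6)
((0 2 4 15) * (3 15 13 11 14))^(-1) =(0 15 3 14 11 13 4 2)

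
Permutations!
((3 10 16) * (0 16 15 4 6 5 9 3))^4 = ((0 16)(3 10 15 4 6 5 9))^4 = (16)(3 6 10 5 15 9 4)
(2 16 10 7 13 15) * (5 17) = (2 16 10 7 13 15)(5 17) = [0, 1, 16, 3, 4, 17, 6, 13, 8, 9, 7, 11, 12, 15, 14, 2, 10, 5]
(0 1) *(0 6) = (0 1 6) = [1, 6, 2, 3, 4, 5, 0]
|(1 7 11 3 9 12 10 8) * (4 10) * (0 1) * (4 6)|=11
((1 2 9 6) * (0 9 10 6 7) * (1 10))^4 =((0 9 7)(1 2)(6 10))^4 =(10)(0 9 7)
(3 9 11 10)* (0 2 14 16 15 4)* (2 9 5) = (0 9 11 10 3 5 2 14 16 15 4) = [9, 1, 14, 5, 0, 2, 6, 7, 8, 11, 3, 10, 12, 13, 16, 4, 15]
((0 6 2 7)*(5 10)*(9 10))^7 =(0 7 2 6)(5 9 10)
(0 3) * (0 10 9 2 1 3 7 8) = (0 7 8)(1 3 10 9 2) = [7, 3, 1, 10, 4, 5, 6, 8, 0, 2, 9]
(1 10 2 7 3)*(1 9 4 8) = (1 10 2 7 3 9 4 8) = [0, 10, 7, 9, 8, 5, 6, 3, 1, 4, 2]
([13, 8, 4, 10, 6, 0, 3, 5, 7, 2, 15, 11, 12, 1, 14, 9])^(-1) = (0 5 7 8 1 13)(2 9 15 10 3 6 4)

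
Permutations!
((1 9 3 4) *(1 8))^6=((1 9 3 4 8))^6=(1 9 3 4 8)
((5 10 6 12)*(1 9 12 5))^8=(1 12 9)(5 6 10)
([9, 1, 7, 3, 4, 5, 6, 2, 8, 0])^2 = [0, 1, 2, 3, 4, 5, 6, 7, 8, 9]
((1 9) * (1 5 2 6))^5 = ((1 9 5 2 6))^5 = (9)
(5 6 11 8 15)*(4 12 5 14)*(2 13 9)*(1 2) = [0, 2, 13, 3, 12, 6, 11, 7, 15, 1, 10, 8, 5, 9, 4, 14] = (1 2 13 9)(4 12 5 6 11 8 15 14)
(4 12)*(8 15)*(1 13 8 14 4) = (1 13 8 15 14 4 12) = [0, 13, 2, 3, 12, 5, 6, 7, 15, 9, 10, 11, 1, 8, 4, 14]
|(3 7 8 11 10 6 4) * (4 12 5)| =9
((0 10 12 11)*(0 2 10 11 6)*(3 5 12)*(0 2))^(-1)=(0 11)(2 6 12 5 3 10)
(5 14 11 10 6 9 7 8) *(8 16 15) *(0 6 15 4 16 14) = (0 6 9 7 14 11 10 15 8 5)(4 16) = [6, 1, 2, 3, 16, 0, 9, 14, 5, 7, 15, 10, 12, 13, 11, 8, 4]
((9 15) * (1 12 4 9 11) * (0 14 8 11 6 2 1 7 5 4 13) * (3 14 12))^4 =((0 12 13)(1 3 14 8 11 7 5 4 9 15 6 2))^4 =(0 12 13)(1 11 9)(2 8 4)(3 7 15)(5 6 14)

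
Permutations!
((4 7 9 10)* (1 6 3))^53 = ((1 6 3)(4 7 9 10))^53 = (1 3 6)(4 7 9 10)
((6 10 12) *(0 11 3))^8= (0 3 11)(6 12 10)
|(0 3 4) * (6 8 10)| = 3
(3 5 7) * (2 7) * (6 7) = [0, 1, 6, 5, 4, 2, 7, 3] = (2 6 7 3 5)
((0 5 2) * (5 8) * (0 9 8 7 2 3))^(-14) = (9)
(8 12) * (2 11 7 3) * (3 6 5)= (2 11 7 6 5 3)(8 12)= [0, 1, 11, 2, 4, 3, 5, 6, 12, 9, 10, 7, 8]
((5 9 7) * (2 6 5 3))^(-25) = (2 3 7 9 5 6)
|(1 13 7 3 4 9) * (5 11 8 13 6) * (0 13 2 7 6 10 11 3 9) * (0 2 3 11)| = 13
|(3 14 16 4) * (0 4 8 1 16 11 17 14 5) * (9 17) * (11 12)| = 60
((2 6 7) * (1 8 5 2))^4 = (1 6 5)(2 8 7)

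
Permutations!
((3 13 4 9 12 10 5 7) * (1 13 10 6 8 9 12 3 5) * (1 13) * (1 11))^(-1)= (1 11)(3 9 8 6 12 4 13 10)(5 7)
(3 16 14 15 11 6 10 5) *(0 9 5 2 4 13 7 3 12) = [9, 1, 4, 16, 13, 12, 10, 3, 8, 5, 2, 6, 0, 7, 15, 11, 14] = (0 9 5 12)(2 4 13 7 3 16 14 15 11 6 10)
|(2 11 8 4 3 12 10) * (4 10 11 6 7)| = |(2 6 7 4 3 12 11 8 10)| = 9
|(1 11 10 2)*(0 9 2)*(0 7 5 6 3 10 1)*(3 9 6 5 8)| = |(0 6 9 2)(1 11)(3 10 7 8)| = 4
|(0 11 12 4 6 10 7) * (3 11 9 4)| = |(0 9 4 6 10 7)(3 11 12)| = 6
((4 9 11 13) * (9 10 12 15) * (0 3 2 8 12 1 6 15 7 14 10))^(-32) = (0 13 9 6 10 7 8 3 4 11 15 1 14 12 2)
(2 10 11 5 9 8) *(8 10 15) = (2 15 8)(5 9 10 11) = [0, 1, 15, 3, 4, 9, 6, 7, 2, 10, 11, 5, 12, 13, 14, 8]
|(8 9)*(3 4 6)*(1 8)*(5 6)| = 12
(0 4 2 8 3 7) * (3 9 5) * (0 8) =[4, 1, 0, 7, 2, 3, 6, 8, 9, 5] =(0 4 2)(3 7 8 9 5)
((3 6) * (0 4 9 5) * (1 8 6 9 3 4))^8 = (9)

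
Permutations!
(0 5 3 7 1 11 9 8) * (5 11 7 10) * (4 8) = [11, 7, 2, 10, 8, 3, 6, 1, 0, 4, 5, 9] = (0 11 9 4 8)(1 7)(3 10 5)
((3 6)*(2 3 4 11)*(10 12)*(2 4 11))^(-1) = (2 4 11 6 3)(10 12)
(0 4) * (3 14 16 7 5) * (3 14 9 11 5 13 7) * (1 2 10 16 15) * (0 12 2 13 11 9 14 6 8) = [4, 13, 10, 14, 12, 6, 8, 11, 0, 9, 16, 5, 2, 7, 15, 1, 3] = (0 4 12 2 10 16 3 14 15 1 13 7 11 5 6 8)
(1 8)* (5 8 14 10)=(1 14 10 5 8)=[0, 14, 2, 3, 4, 8, 6, 7, 1, 9, 5, 11, 12, 13, 10]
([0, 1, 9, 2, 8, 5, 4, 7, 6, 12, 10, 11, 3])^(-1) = (2 3 12 9)(4 6 8)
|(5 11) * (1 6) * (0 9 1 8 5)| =7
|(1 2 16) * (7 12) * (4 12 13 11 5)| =6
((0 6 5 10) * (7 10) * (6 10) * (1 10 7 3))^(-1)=((0 7 6 5 3 1 10))^(-1)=(0 10 1 3 5 6 7)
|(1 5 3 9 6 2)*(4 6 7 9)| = |(1 5 3 4 6 2)(7 9)| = 6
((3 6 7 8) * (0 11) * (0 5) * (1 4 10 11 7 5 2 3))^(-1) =((0 7 8 1 4 10 11 2 3 6 5))^(-1) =(0 5 6 3 2 11 10 4 1 8 7)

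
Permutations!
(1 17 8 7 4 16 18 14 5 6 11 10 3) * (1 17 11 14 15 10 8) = [0, 11, 2, 17, 16, 6, 14, 4, 7, 9, 3, 8, 12, 13, 5, 10, 18, 1, 15] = (1 11 8 7 4 16 18 15 10 3 17)(5 6 14)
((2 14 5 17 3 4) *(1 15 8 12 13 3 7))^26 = (1 8 13 4 14 17)(2 5 7 15 12 3)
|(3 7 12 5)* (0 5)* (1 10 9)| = |(0 5 3 7 12)(1 10 9)| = 15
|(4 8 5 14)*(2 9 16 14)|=7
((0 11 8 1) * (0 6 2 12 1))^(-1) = (0 8 11)(1 12 2 6)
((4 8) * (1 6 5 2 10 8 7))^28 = (1 10)(2 7)(4 5)(6 8)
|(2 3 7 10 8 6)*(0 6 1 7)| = 4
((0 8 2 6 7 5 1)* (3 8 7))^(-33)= ((0 7 5 1)(2 6 3 8))^(-33)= (0 1 5 7)(2 8 3 6)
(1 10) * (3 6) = (1 10)(3 6) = [0, 10, 2, 6, 4, 5, 3, 7, 8, 9, 1]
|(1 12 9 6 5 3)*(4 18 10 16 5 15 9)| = 24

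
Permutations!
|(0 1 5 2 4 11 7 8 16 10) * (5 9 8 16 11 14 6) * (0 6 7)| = |(0 1 9 8 11)(2 4 14 7 16 10 6 5)| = 40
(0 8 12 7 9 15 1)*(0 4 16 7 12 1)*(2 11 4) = [8, 2, 11, 3, 16, 5, 6, 9, 1, 15, 10, 4, 12, 13, 14, 0, 7] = (0 8 1 2 11 4 16 7 9 15)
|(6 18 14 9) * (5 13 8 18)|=7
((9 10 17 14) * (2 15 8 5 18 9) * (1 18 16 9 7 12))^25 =(1 18 7 12)(2 17 9 5 15 14 10 16 8)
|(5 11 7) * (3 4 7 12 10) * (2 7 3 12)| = 4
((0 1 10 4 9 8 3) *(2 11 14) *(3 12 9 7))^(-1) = (0 3 7 4 10 1)(2 14 11)(8 9 12)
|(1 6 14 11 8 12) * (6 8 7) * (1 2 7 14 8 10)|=|(1 10)(2 7 6 8 12)(11 14)|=10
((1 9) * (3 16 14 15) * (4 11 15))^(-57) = (1 9)(3 4)(11 16)(14 15)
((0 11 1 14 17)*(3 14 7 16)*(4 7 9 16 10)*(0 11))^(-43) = ((1 9 16 3 14 17 11)(4 7 10))^(-43) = (1 11 17 14 3 16 9)(4 10 7)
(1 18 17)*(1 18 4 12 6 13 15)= (1 4 12 6 13 15)(17 18)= [0, 4, 2, 3, 12, 5, 13, 7, 8, 9, 10, 11, 6, 15, 14, 1, 16, 18, 17]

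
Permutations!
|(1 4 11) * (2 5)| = |(1 4 11)(2 5)| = 6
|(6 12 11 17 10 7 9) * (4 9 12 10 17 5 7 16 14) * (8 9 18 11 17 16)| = |(4 18 11 5 7 12 17 16 14)(6 10 8 9)| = 36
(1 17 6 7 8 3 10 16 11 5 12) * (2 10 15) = [0, 17, 10, 15, 4, 12, 7, 8, 3, 9, 16, 5, 1, 13, 14, 2, 11, 6] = (1 17 6 7 8 3 15 2 10 16 11 5 12)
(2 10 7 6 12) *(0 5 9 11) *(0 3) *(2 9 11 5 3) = (0 3)(2 10 7 6 12 9 5 11) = [3, 1, 10, 0, 4, 11, 12, 6, 8, 5, 7, 2, 9]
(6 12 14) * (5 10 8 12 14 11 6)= (5 10 8 12 11 6 14)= [0, 1, 2, 3, 4, 10, 14, 7, 12, 9, 8, 6, 11, 13, 5]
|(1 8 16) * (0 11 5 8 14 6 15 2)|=10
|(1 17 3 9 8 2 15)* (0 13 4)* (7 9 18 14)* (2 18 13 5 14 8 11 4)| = |(0 5 14 7 9 11 4)(1 17 3 13 2 15)(8 18)| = 42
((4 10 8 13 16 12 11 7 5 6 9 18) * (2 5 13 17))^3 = ((2 5 6 9 18 4 10 8 17)(7 13 16 12 11))^3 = (2 9 10)(4 17 6)(5 18 8)(7 12 13 11 16)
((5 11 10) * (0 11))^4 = (11)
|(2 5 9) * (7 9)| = 4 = |(2 5 7 9)|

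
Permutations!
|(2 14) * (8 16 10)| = |(2 14)(8 16 10)| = 6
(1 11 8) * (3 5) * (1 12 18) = (1 11 8 12 18)(3 5) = [0, 11, 2, 5, 4, 3, 6, 7, 12, 9, 10, 8, 18, 13, 14, 15, 16, 17, 1]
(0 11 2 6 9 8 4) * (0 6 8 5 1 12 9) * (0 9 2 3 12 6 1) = [11, 6, 8, 12, 1, 0, 9, 7, 4, 5, 10, 3, 2] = (0 11 3 12 2 8 4 1 6 9 5)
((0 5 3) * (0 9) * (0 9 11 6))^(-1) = ((0 5 3 11 6))^(-1) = (0 6 11 3 5)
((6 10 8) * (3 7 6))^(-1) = (3 8 10 6 7)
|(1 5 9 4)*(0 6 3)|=12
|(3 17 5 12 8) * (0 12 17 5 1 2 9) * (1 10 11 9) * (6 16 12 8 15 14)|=|(0 8 3 5 17 10 11 9)(1 2)(6 16 12 15 14)|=40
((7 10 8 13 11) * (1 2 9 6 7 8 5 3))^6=(13)(1 5 7 9)(2 3 10 6)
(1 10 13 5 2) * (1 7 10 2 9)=(1 2 7 10 13 5 9)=[0, 2, 7, 3, 4, 9, 6, 10, 8, 1, 13, 11, 12, 5]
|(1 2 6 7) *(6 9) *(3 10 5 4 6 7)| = |(1 2 9 7)(3 10 5 4 6)| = 20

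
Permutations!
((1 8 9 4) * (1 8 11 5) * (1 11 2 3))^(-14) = (11)(1 2 3)(4 8 9)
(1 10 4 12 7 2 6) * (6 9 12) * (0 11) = (0 11)(1 10 4 6)(2 9 12 7) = [11, 10, 9, 3, 6, 5, 1, 2, 8, 12, 4, 0, 7]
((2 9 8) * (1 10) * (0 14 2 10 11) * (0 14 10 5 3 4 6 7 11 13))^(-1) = ((0 10 1 13)(2 9 8 5 3 4 6 7 11 14))^(-1) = (0 13 1 10)(2 14 11 7 6 4 3 5 8 9)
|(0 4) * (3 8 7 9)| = 4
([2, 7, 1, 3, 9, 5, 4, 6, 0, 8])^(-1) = (0 8 9 4 6 7 1 2)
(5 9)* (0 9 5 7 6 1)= (0 9 7 6 1)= [9, 0, 2, 3, 4, 5, 1, 6, 8, 7]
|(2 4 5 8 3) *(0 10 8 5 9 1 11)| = 9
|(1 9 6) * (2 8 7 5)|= |(1 9 6)(2 8 7 5)|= 12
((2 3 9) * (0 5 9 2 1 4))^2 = ((0 5 9 1 4)(2 3))^2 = (0 9 4 5 1)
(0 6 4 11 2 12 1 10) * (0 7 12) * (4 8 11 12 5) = (0 6 8 11 2)(1 10 7 5 4 12) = [6, 10, 0, 3, 12, 4, 8, 5, 11, 9, 7, 2, 1]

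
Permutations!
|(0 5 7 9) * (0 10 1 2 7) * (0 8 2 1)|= |(0 5 8 2 7 9 10)|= 7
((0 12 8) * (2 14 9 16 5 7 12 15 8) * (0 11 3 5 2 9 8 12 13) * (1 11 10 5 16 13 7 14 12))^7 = ((0 15 1 11 3 16 2 12 9 13)(5 14 8 10))^7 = (0 12 3 15 9 16 1 13 2 11)(5 10 8 14)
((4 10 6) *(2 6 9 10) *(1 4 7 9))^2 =((1 4 2 6 7 9 10))^2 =(1 2 7 10 4 6 9)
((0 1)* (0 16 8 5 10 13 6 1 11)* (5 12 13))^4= ((0 11)(1 16 8 12 13 6)(5 10))^4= (1 13 8)(6 12 16)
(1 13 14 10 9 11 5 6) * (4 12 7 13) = (1 4 12 7 13 14 10 9 11 5 6) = [0, 4, 2, 3, 12, 6, 1, 13, 8, 11, 9, 5, 7, 14, 10]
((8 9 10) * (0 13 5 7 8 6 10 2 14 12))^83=((0 13 5 7 8 9 2 14 12)(6 10))^83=(0 5 8 2 12 13 7 9 14)(6 10)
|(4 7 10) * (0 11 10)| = 5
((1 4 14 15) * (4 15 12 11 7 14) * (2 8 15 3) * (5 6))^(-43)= (1 2 15 3 8)(5 6)(7 14 12 11)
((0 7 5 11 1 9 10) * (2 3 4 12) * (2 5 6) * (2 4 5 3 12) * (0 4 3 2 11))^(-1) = (0 5 3 6 7)(1 11 4 10 9)(2 12)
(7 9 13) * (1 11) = [0, 11, 2, 3, 4, 5, 6, 9, 8, 13, 10, 1, 12, 7] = (1 11)(7 9 13)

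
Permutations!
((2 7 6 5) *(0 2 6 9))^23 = ((0 2 7 9)(5 6))^23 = (0 9 7 2)(5 6)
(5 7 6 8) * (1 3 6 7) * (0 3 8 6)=[3, 8, 2, 0, 4, 1, 6, 7, 5]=(0 3)(1 8 5)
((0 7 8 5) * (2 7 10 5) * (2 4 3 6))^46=(0 10 5)(2 3 8)(4 7 6)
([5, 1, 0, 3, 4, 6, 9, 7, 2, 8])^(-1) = [2, 1, 8, 3, 4, 0, 5, 7, 9, 6]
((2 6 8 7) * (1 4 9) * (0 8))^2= ((0 8 7 2 6)(1 4 9))^2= (0 7 6 8 2)(1 9 4)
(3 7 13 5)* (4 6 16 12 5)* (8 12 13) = [0, 1, 2, 7, 6, 3, 16, 8, 12, 9, 10, 11, 5, 4, 14, 15, 13] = (3 7 8 12 5)(4 6 16 13)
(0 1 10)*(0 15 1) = (1 10 15) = [0, 10, 2, 3, 4, 5, 6, 7, 8, 9, 15, 11, 12, 13, 14, 1]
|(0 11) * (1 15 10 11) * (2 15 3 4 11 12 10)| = 10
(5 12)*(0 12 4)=(0 12 5 4)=[12, 1, 2, 3, 0, 4, 6, 7, 8, 9, 10, 11, 5]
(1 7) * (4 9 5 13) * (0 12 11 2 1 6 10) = (0 12 11 2 1 7 6 10)(4 9 5 13) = [12, 7, 1, 3, 9, 13, 10, 6, 8, 5, 0, 2, 11, 4]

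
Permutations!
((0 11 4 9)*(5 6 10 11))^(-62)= (0 5 6 10 11 4 9)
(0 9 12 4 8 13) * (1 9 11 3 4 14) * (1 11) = [1, 9, 2, 4, 8, 5, 6, 7, 13, 12, 10, 3, 14, 0, 11] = (0 1 9 12 14 11 3 4 8 13)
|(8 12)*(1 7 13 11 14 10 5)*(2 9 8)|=28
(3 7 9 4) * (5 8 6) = (3 7 9 4)(5 8 6) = [0, 1, 2, 7, 3, 8, 5, 9, 6, 4]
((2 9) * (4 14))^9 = (2 9)(4 14) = ((2 9)(4 14))^9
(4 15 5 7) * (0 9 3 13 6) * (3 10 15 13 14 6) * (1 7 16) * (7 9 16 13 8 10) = [16, 9, 2, 14, 8, 13, 0, 4, 10, 7, 15, 11, 12, 3, 6, 5, 1] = (0 16 1 9 7 4 8 10 15 5 13 3 14 6)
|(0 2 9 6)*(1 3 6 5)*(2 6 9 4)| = 4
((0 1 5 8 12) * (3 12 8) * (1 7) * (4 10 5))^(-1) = ((0 7 1 4 10 5 3 12))^(-1) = (0 12 3 5 10 4 1 7)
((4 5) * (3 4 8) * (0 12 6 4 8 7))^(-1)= ((0 12 6 4 5 7)(3 8))^(-1)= (0 7 5 4 6 12)(3 8)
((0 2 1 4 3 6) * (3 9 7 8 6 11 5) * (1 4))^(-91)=(3 5 11)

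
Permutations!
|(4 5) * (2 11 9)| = 6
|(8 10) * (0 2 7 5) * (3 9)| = 4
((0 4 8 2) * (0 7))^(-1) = (0 7 2 8 4)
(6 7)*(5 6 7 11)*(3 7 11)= (3 7 11 5 6)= [0, 1, 2, 7, 4, 6, 3, 11, 8, 9, 10, 5]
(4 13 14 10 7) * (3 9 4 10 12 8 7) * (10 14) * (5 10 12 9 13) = (3 13 12 8 7 14 9 4 5 10) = [0, 1, 2, 13, 5, 10, 6, 14, 7, 4, 3, 11, 8, 12, 9]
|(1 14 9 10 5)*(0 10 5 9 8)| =7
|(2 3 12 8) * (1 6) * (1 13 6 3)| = 10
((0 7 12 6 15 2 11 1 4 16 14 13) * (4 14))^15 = (0 2)(1 12)(4 16)(6 14)(7 11)(13 15)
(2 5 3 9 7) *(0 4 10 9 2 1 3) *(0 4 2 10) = [2, 3, 5, 10, 0, 4, 6, 1, 8, 7, 9] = (0 2 5 4)(1 3 10 9 7)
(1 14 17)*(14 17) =(1 17) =[0, 17, 2, 3, 4, 5, 6, 7, 8, 9, 10, 11, 12, 13, 14, 15, 16, 1]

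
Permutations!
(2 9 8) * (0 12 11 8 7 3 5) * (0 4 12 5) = (0 5 4 12 11 8 2 9 7 3) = [5, 1, 9, 0, 12, 4, 6, 3, 2, 7, 10, 8, 11]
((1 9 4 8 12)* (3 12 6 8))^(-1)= ((1 9 4 3 12)(6 8))^(-1)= (1 12 3 4 9)(6 8)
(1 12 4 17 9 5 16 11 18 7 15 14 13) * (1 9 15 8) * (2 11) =(1 12 4 17 15 14 13 9 5 16 2 11 18 7 8) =[0, 12, 11, 3, 17, 16, 6, 8, 1, 5, 10, 18, 4, 9, 13, 14, 2, 15, 7]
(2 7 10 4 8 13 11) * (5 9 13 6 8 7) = (2 5 9 13 11)(4 7 10)(6 8) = [0, 1, 5, 3, 7, 9, 8, 10, 6, 13, 4, 2, 12, 11]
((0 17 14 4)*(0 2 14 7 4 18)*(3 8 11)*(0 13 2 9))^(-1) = (0 9 4 7 17)(2 13 18 14)(3 11 8)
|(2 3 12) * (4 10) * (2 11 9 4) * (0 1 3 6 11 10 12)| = |(0 1 3)(2 6 11 9 4 12 10)| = 21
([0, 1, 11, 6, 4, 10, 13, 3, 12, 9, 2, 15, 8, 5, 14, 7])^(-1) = [0, 1, 10, 7, 4, 13, 3, 15, 12, 9, 5, 2, 8, 6, 14, 11]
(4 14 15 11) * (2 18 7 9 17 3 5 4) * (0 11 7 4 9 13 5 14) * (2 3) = (0 11 3 14 15 7 13 5 9 17 2 18 4) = [11, 1, 18, 14, 0, 9, 6, 13, 8, 17, 10, 3, 12, 5, 15, 7, 16, 2, 4]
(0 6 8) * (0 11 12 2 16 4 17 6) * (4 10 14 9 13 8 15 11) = (2 16 10 14 9 13 8 4 17 6 15 11 12) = [0, 1, 16, 3, 17, 5, 15, 7, 4, 13, 14, 12, 2, 8, 9, 11, 10, 6]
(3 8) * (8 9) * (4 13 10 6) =[0, 1, 2, 9, 13, 5, 4, 7, 3, 8, 6, 11, 12, 10] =(3 9 8)(4 13 10 6)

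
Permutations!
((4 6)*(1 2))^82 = (6)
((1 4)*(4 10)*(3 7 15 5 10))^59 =(1 15 4 7 10 3 5)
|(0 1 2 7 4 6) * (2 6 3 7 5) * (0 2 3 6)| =|(0 1)(2 5 3 7 4 6)| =6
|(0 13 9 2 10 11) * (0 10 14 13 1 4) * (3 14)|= 30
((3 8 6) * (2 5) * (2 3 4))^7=(2 5 3 8 6 4)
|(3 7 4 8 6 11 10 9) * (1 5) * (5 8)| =10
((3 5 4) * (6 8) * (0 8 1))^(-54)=((0 8 6 1)(3 5 4))^(-54)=(0 6)(1 8)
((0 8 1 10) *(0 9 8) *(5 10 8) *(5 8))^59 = (1 8 9 10 5)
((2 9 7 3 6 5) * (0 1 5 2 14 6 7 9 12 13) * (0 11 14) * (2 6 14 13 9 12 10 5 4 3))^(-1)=((14)(0 1 4 3 7 2 10 5)(9 12)(11 13))^(-1)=(14)(0 5 10 2 7 3 4 1)(9 12)(11 13)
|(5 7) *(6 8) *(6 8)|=2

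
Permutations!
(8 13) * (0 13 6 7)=(0 13 8 6 7)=[13, 1, 2, 3, 4, 5, 7, 0, 6, 9, 10, 11, 12, 8]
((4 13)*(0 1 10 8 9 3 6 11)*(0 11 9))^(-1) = (0 8 10 1)(3 9 6)(4 13)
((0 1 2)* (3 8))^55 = ((0 1 2)(3 8))^55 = (0 1 2)(3 8)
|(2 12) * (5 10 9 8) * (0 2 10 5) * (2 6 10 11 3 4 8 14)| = 11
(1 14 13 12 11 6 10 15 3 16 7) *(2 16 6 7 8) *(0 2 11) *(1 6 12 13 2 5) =(0 5 1 14 2 16 8 11 7 6 10 15 3 12) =[5, 14, 16, 12, 4, 1, 10, 6, 11, 9, 15, 7, 0, 13, 2, 3, 8]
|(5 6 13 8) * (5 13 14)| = 6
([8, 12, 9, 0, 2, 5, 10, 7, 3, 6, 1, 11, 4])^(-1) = (0 3 8)(1 10 6 9 2 4 12)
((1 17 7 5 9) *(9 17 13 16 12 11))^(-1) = (1 9 11 12 16 13)(5 7 17)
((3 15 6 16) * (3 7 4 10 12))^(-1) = (3 12 10 4 7 16 6 15)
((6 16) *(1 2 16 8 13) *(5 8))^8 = ((1 2 16 6 5 8 13))^8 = (1 2 16 6 5 8 13)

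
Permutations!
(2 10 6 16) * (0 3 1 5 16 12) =(0 3 1 5 16 2 10 6 12) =[3, 5, 10, 1, 4, 16, 12, 7, 8, 9, 6, 11, 0, 13, 14, 15, 2]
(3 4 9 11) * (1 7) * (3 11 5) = (11)(1 7)(3 4 9 5) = [0, 7, 2, 4, 9, 3, 6, 1, 8, 5, 10, 11]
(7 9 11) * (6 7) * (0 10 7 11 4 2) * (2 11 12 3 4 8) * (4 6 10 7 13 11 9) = [7, 1, 0, 6, 9, 5, 12, 4, 2, 8, 13, 10, 3, 11] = (0 7 4 9 8 2)(3 6 12)(10 13 11)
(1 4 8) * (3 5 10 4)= (1 3 5 10 4 8)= [0, 3, 2, 5, 8, 10, 6, 7, 1, 9, 4]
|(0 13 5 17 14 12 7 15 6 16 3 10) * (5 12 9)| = 36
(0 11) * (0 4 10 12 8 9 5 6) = (0 11 4 10 12 8 9 5 6) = [11, 1, 2, 3, 10, 6, 0, 7, 9, 5, 12, 4, 8]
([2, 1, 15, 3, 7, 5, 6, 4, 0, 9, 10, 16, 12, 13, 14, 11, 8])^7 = (0 2 15 11 16 8)(4 7)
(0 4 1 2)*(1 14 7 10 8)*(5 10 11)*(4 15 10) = [15, 2, 0, 3, 14, 4, 6, 11, 1, 9, 8, 5, 12, 13, 7, 10] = (0 15 10 8 1 2)(4 14 7 11 5)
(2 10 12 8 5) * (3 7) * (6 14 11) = [0, 1, 10, 7, 4, 2, 14, 3, 5, 9, 12, 6, 8, 13, 11] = (2 10 12 8 5)(3 7)(6 14 11)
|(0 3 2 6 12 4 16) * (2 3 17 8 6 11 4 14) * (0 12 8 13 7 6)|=|(0 17 13 7 6 8)(2 11 4 16 12 14)|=6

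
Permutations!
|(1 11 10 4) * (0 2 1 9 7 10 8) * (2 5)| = 12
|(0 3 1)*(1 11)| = 4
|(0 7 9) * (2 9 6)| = |(0 7 6 2 9)| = 5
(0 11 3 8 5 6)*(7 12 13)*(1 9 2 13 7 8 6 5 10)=[11, 9, 13, 6, 4, 5, 0, 12, 10, 2, 1, 3, 7, 8]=(0 11 3 6)(1 9 2 13 8 10)(7 12)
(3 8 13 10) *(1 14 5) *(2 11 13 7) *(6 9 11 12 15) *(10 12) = (1 14 5)(2 10 3 8 7)(6 9 11 13 12 15) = [0, 14, 10, 8, 4, 1, 9, 2, 7, 11, 3, 13, 15, 12, 5, 6]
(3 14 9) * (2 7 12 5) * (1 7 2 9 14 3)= [0, 7, 2, 3, 4, 9, 6, 12, 8, 1, 10, 11, 5, 13, 14]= (14)(1 7 12 5 9)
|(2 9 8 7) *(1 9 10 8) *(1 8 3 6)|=8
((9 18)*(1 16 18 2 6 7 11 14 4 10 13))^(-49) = ((1 16 18 9 2 6 7 11 14 4 10 13))^(-49) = (1 13 10 4 14 11 7 6 2 9 18 16)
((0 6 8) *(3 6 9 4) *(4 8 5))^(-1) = ((0 9 8)(3 6 5 4))^(-1) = (0 8 9)(3 4 5 6)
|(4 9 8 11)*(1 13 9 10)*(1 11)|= |(1 13 9 8)(4 10 11)|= 12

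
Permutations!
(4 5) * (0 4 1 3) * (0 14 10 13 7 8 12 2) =(0 4 5 1 3 14 10 13 7 8 12 2) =[4, 3, 0, 14, 5, 1, 6, 8, 12, 9, 13, 11, 2, 7, 10]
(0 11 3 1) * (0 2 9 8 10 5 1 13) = (0 11 3 13)(1 2 9 8 10 5) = [11, 2, 9, 13, 4, 1, 6, 7, 10, 8, 5, 3, 12, 0]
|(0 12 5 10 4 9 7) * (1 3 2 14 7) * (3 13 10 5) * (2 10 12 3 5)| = 12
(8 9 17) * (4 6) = (4 6)(8 9 17) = [0, 1, 2, 3, 6, 5, 4, 7, 9, 17, 10, 11, 12, 13, 14, 15, 16, 8]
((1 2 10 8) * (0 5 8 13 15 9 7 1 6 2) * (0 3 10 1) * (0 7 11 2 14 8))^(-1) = (0 5)(1 2 11 9 15 13 10 3)(6 8 14)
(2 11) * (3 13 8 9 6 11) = (2 3 13 8 9 6 11) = [0, 1, 3, 13, 4, 5, 11, 7, 9, 6, 10, 2, 12, 8]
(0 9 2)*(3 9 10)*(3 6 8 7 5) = (0 10 6 8 7 5 3 9 2) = [10, 1, 0, 9, 4, 3, 8, 5, 7, 2, 6]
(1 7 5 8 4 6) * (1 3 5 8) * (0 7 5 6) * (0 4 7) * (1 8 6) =(1 5 8 7 6 3) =[0, 5, 2, 1, 4, 8, 3, 6, 7]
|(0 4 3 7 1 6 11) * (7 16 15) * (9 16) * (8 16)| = |(0 4 3 9 8 16 15 7 1 6 11)| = 11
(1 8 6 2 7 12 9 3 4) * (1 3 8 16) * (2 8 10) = (1 16)(2 7 12 9 10)(3 4)(6 8) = [0, 16, 7, 4, 3, 5, 8, 12, 6, 10, 2, 11, 9, 13, 14, 15, 1]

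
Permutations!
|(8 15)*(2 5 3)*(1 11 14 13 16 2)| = 8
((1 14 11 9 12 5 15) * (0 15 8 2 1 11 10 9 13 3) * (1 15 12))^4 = (0 2 3 8 13 5 11 12 15)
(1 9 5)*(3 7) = (1 9 5)(3 7) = [0, 9, 2, 7, 4, 1, 6, 3, 8, 5]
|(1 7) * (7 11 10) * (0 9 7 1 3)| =|(0 9 7 3)(1 11 10)| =12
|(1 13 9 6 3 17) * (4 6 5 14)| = 9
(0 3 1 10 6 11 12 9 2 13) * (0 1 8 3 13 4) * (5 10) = (0 13 1 5 10 6 11 12 9 2 4)(3 8) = [13, 5, 4, 8, 0, 10, 11, 7, 3, 2, 6, 12, 9, 1]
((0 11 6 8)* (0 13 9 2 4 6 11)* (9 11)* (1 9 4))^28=((1 9 2)(4 6 8 13 11))^28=(1 9 2)(4 13 6 11 8)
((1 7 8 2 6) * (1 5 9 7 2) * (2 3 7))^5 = (1 3 7 8)(2 6 5 9)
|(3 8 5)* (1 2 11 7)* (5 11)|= |(1 2 5 3 8 11 7)|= 7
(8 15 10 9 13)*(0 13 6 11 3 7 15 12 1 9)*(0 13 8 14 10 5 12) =[8, 9, 2, 7, 4, 12, 11, 15, 0, 6, 13, 3, 1, 14, 10, 5] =(0 8)(1 9 6 11 3 7 15 5 12)(10 13 14)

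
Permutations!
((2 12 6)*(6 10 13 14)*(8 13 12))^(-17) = ((2 8 13 14 6)(10 12))^(-17) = (2 14 8 6 13)(10 12)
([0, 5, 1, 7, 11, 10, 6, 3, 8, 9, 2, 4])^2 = [0, 10, 5, 3, 4, 2, 6, 7, 8, 9, 1, 11]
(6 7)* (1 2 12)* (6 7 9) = (1 2 12)(6 9) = [0, 2, 12, 3, 4, 5, 9, 7, 8, 6, 10, 11, 1]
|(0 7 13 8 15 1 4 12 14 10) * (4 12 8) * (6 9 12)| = |(0 7 13 4 8 15 1 6 9 12 14 10)| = 12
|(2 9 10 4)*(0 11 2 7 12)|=8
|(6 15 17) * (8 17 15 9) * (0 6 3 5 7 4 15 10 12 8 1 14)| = |(0 6 9 1 14)(3 5 7 4 15 10 12 8 17)| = 45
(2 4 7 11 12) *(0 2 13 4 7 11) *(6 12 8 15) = (0 2 7)(4 11 8 15 6 12 13) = [2, 1, 7, 3, 11, 5, 12, 0, 15, 9, 10, 8, 13, 4, 14, 6]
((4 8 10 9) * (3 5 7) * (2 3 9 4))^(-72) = (10)(2 7 3 9 5)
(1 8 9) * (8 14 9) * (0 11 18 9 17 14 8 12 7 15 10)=(0 11 18 9 1 8 12 7 15 10)(14 17)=[11, 8, 2, 3, 4, 5, 6, 15, 12, 1, 0, 18, 7, 13, 17, 10, 16, 14, 9]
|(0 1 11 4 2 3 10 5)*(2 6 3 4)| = 9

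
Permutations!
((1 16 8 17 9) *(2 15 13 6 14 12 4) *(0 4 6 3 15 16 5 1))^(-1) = ((0 4 2 16 8 17 9)(1 5)(3 15 13)(6 14 12))^(-1) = (0 9 17 8 16 2 4)(1 5)(3 13 15)(6 12 14)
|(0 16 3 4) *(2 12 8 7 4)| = 8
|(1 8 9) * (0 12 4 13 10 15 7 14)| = |(0 12 4 13 10 15 7 14)(1 8 9)| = 24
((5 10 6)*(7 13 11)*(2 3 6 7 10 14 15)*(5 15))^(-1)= ((2 3 6 15)(5 14)(7 13 11 10))^(-1)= (2 15 6 3)(5 14)(7 10 11 13)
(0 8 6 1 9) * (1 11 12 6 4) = (0 8 4 1 9)(6 11 12) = [8, 9, 2, 3, 1, 5, 11, 7, 4, 0, 10, 12, 6]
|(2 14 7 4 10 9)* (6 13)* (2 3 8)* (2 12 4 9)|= 18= |(2 14 7 9 3 8 12 4 10)(6 13)|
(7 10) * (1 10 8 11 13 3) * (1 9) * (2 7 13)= (1 10 13 3 9)(2 7 8 11)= [0, 10, 7, 9, 4, 5, 6, 8, 11, 1, 13, 2, 12, 3]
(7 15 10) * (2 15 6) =[0, 1, 15, 3, 4, 5, 2, 6, 8, 9, 7, 11, 12, 13, 14, 10] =(2 15 10 7 6)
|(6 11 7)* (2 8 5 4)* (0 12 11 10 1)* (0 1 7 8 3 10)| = 11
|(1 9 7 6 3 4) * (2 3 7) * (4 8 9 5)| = |(1 5 4)(2 3 8 9)(6 7)| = 12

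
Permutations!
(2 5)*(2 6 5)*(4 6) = [0, 1, 2, 3, 6, 4, 5] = (4 6 5)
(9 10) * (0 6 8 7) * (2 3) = (0 6 8 7)(2 3)(9 10) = [6, 1, 3, 2, 4, 5, 8, 0, 7, 10, 9]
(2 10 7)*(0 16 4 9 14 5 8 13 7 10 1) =(0 16 4 9 14 5 8 13 7 2 1) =[16, 0, 1, 3, 9, 8, 6, 2, 13, 14, 10, 11, 12, 7, 5, 15, 4]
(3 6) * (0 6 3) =(0 6) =[6, 1, 2, 3, 4, 5, 0]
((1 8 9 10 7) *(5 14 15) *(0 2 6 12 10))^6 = ((0 2 6 12 10 7 1 8 9)(5 14 15))^6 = (15)(0 1 12)(2 8 10)(6 9 7)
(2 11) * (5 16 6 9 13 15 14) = (2 11)(5 16 6 9 13 15 14) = [0, 1, 11, 3, 4, 16, 9, 7, 8, 13, 10, 2, 12, 15, 5, 14, 6]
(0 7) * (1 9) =(0 7)(1 9) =[7, 9, 2, 3, 4, 5, 6, 0, 8, 1]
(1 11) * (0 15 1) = (0 15 1 11) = [15, 11, 2, 3, 4, 5, 6, 7, 8, 9, 10, 0, 12, 13, 14, 1]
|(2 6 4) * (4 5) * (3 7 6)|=|(2 3 7 6 5 4)|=6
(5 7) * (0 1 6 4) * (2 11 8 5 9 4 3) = (0 1 6 3 2 11 8 5 7 9 4) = [1, 6, 11, 2, 0, 7, 3, 9, 5, 4, 10, 8]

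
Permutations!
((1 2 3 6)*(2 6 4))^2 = ((1 6)(2 3 4))^2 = (6)(2 4 3)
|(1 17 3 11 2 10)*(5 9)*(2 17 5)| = 15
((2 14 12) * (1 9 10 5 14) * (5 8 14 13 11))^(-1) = (1 2 12 14 8 10 9)(5 11 13)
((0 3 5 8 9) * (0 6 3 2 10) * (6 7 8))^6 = ((0 2 10)(3 5 6)(7 8 9))^6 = (10)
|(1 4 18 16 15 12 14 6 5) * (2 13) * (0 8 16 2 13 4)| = 9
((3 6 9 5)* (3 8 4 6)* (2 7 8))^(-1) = ((2 7 8 4 6 9 5))^(-1) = (2 5 9 6 4 8 7)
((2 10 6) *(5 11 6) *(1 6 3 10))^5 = ((1 6 2)(3 10 5 11))^5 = (1 2 6)(3 10 5 11)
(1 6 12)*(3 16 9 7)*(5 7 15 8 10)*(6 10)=(1 10 5 7 3 16 9 15 8 6 12)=[0, 10, 2, 16, 4, 7, 12, 3, 6, 15, 5, 11, 1, 13, 14, 8, 9]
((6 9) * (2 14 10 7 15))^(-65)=(15)(6 9)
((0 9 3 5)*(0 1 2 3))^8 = ((0 9)(1 2 3 5))^8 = (9)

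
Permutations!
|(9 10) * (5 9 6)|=|(5 9 10 6)|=4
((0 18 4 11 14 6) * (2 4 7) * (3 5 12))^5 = (0 11 7 6 4 18 14 2)(3 12 5)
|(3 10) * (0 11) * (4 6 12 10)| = |(0 11)(3 4 6 12 10)| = 10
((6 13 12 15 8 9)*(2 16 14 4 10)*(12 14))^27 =((2 16 12 15 8 9 6 13 14 4 10))^27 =(2 9 10 8 4 15 14 12 13 16 6)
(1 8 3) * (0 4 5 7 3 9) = [4, 8, 2, 1, 5, 7, 6, 3, 9, 0] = (0 4 5 7 3 1 8 9)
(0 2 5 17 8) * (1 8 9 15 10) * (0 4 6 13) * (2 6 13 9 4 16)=(0 6 9 15 10 1 8 16 2 5 17 4 13)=[6, 8, 5, 3, 13, 17, 9, 7, 16, 15, 1, 11, 12, 0, 14, 10, 2, 4]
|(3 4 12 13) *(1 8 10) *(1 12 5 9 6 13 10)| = 6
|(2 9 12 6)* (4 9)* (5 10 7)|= |(2 4 9 12 6)(5 10 7)|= 15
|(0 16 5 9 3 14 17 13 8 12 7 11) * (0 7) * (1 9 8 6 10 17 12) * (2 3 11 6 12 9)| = |(0 16 5 8 1 2 3 14 9 11 7 6 10 17 13 12)| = 16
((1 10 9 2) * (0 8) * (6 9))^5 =((0 8)(1 10 6 9 2))^5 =(10)(0 8)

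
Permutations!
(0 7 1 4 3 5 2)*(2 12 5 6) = (0 7 1 4 3 6 2)(5 12) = [7, 4, 0, 6, 3, 12, 2, 1, 8, 9, 10, 11, 5]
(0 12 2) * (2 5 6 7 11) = (0 12 5 6 7 11 2) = [12, 1, 0, 3, 4, 6, 7, 11, 8, 9, 10, 2, 5]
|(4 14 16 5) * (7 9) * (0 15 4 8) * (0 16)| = 12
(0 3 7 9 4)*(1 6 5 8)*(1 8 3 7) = (0 7 9 4)(1 6 5 3) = [7, 6, 2, 1, 0, 3, 5, 9, 8, 4]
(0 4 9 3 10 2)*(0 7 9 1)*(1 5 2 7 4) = (0 1)(2 4 5)(3 10 7 9) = [1, 0, 4, 10, 5, 2, 6, 9, 8, 3, 7]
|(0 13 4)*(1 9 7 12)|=|(0 13 4)(1 9 7 12)|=12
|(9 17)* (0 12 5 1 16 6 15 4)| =8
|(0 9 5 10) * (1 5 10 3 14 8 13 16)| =21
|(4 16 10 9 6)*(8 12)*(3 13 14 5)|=|(3 13 14 5)(4 16 10 9 6)(8 12)|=20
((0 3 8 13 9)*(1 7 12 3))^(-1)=(0 9 13 8 3 12 7 1)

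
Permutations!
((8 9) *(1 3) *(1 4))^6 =(9)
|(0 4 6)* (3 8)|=6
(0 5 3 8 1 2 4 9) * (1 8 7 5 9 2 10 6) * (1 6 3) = [9, 10, 4, 7, 2, 1, 6, 5, 8, 0, 3] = (0 9)(1 10 3 7 5)(2 4)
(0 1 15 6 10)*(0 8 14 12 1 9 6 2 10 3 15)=(0 9 6 3 15 2 10 8 14 12 1)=[9, 0, 10, 15, 4, 5, 3, 7, 14, 6, 8, 11, 1, 13, 12, 2]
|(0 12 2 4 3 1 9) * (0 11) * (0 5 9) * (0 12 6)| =30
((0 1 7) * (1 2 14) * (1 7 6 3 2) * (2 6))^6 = ((0 1 2 14 7)(3 6))^6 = (0 1 2 14 7)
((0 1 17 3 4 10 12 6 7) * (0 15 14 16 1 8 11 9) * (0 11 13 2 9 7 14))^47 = ((0 8 13 2 9 11 7 15)(1 17 3 4 10 12 6 14 16))^47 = (0 15 7 11 9 2 13 8)(1 3 10 6 16 17 4 12 14)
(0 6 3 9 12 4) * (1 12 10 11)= (0 6 3 9 10 11 1 12 4)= [6, 12, 2, 9, 0, 5, 3, 7, 8, 10, 11, 1, 4]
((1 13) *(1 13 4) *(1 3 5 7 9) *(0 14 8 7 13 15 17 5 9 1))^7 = ((0 14 8 7 1 4 3 9)(5 13 15 17))^7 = (0 9 3 4 1 7 8 14)(5 17 15 13)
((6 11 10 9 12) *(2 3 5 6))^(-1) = (2 12 9 10 11 6 5 3)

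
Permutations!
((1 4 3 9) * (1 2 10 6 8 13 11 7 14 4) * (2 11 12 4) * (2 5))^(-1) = ((2 10 6 8 13 12 4 3 9 11 7 14 5))^(-1) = (2 5 14 7 11 9 3 4 12 13 8 6 10)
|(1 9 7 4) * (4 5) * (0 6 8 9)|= |(0 6 8 9 7 5 4 1)|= 8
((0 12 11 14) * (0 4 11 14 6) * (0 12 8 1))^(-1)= (0 1 8)(4 14 12 6 11)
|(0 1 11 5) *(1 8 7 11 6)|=10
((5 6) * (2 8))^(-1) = (2 8)(5 6)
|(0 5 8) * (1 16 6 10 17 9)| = 6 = |(0 5 8)(1 16 6 10 17 9)|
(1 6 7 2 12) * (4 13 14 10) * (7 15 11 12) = (1 6 15 11 12)(2 7)(4 13 14 10) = [0, 6, 7, 3, 13, 5, 15, 2, 8, 9, 4, 12, 1, 14, 10, 11]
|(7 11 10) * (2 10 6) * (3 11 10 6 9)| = |(2 6)(3 11 9)(7 10)| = 6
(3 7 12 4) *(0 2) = (0 2)(3 7 12 4) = [2, 1, 0, 7, 3, 5, 6, 12, 8, 9, 10, 11, 4]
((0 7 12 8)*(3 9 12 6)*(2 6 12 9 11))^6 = (0 12)(2 3)(6 11)(7 8)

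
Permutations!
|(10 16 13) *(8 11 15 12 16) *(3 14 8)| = 9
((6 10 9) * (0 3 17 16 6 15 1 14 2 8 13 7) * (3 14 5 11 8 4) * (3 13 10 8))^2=((0 14 2 4 13 7)(1 5 11 3 17 16 6 8 10 9 15))^2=(0 2 13)(1 11 17 6 10 15 5 3 16 8 9)(4 7 14)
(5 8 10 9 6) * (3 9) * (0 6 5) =[6, 1, 2, 9, 4, 8, 0, 7, 10, 5, 3] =(0 6)(3 9 5 8 10)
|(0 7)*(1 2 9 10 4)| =10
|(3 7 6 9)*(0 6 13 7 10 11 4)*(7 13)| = 7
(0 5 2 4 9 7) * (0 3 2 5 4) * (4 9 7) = (0 9 4 7 3 2) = [9, 1, 0, 2, 7, 5, 6, 3, 8, 4]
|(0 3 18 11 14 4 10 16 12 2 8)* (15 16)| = 12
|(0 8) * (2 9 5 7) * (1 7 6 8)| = |(0 1 7 2 9 5 6 8)| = 8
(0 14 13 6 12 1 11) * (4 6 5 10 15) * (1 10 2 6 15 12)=(0 14 13 5 2 6 1 11)(4 15)(10 12)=[14, 11, 6, 3, 15, 2, 1, 7, 8, 9, 12, 0, 10, 5, 13, 4]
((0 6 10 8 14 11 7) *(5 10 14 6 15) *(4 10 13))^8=((0 15 5 13 4 10 8 6 14 11 7))^8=(0 14 10 5 7 6 4 15 11 8 13)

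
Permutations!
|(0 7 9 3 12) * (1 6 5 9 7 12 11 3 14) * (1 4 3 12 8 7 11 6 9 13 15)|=|(0 8 7 11 12)(1 9 14 4 3 6 5 13 15)|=45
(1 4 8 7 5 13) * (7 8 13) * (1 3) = [0, 4, 2, 1, 13, 7, 6, 5, 8, 9, 10, 11, 12, 3] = (1 4 13 3)(5 7)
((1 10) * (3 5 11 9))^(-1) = (1 10)(3 9 11 5)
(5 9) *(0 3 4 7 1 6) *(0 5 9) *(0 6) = (9)(0 3 4 7 1)(5 6) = [3, 0, 2, 4, 7, 6, 5, 1, 8, 9]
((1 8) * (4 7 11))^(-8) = ((1 8)(4 7 11))^(-8) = (4 7 11)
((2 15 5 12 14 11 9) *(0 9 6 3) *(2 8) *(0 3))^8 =((0 9 8 2 15 5 12 14 11 6))^8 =(0 11 12 15 8)(2 9 6 14 5)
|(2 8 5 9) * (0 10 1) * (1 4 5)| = 8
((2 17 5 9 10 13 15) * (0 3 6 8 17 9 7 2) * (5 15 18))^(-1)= ((0 3 6 8 17 15)(2 9 10 13 18 5 7))^(-1)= (0 15 17 8 6 3)(2 7 5 18 13 10 9)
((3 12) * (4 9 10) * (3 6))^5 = ((3 12 6)(4 9 10))^5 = (3 6 12)(4 10 9)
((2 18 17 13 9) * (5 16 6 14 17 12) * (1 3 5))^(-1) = (1 12 18 2 9 13 17 14 6 16 5 3)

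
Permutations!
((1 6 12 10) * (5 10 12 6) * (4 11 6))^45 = ((12)(1 5 10)(4 11 6))^45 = (12)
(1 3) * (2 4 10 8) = (1 3)(2 4 10 8) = [0, 3, 4, 1, 10, 5, 6, 7, 2, 9, 8]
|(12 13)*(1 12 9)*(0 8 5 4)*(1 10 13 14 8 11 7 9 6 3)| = |(0 11 7 9 10 13 6 3 1 12 14 8 5 4)| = 14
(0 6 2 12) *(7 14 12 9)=[6, 1, 9, 3, 4, 5, 2, 14, 8, 7, 10, 11, 0, 13, 12]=(0 6 2 9 7 14 12)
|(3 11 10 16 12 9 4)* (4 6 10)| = 15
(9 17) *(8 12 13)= (8 12 13)(9 17)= [0, 1, 2, 3, 4, 5, 6, 7, 12, 17, 10, 11, 13, 8, 14, 15, 16, 9]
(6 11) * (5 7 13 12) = (5 7 13 12)(6 11) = [0, 1, 2, 3, 4, 7, 11, 13, 8, 9, 10, 6, 5, 12]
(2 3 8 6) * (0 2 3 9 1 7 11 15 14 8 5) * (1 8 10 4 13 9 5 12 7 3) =[2, 3, 5, 12, 13, 0, 1, 11, 6, 8, 4, 15, 7, 9, 10, 14] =(0 2 5)(1 3 12 7 11 15 14 10 4 13 9 8 6)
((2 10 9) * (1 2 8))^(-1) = ((1 2 10 9 8))^(-1) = (1 8 9 10 2)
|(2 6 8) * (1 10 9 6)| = 6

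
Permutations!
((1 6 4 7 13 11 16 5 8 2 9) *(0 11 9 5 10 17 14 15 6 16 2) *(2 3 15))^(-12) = ((0 11 3 15 6 4 7 13 9 1 16 10 17 14 2 5 8))^(-12) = (0 4 16 5 15 9 14 11 7 10 8 6 1 2 3 13 17)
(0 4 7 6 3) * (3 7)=(0 4 3)(6 7)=[4, 1, 2, 0, 3, 5, 7, 6]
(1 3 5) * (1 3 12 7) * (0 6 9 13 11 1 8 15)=(0 6 9 13 11 1 12 7 8 15)(3 5)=[6, 12, 2, 5, 4, 3, 9, 8, 15, 13, 10, 1, 7, 11, 14, 0]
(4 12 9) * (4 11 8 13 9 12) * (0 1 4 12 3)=(0 1 4 12 3)(8 13 9 11)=[1, 4, 2, 0, 12, 5, 6, 7, 13, 11, 10, 8, 3, 9]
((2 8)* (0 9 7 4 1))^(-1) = ((0 9 7 4 1)(2 8))^(-1) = (0 1 4 7 9)(2 8)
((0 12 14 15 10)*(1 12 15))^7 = (0 15 10)(1 12 14)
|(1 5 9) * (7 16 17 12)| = 12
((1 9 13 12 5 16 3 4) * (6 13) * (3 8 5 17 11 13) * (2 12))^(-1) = (1 4 3 6 9)(2 13 11 17 12)(5 8 16)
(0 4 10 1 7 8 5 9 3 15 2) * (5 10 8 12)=(0 4 8 10 1 7 12 5 9 3 15 2)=[4, 7, 0, 15, 8, 9, 6, 12, 10, 3, 1, 11, 5, 13, 14, 2]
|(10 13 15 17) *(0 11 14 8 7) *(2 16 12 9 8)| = 36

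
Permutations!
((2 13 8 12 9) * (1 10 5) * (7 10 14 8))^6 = ((1 14 8 12 9 2 13 7 10 5))^6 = (1 13 8 10 9)(2 14 7 12 5)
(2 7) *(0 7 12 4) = (0 7 2 12 4) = [7, 1, 12, 3, 0, 5, 6, 2, 8, 9, 10, 11, 4]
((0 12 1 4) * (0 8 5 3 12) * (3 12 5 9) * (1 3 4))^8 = (3 12 5)(4 9 8)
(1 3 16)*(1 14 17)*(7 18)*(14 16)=(1 3 14 17)(7 18)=[0, 3, 2, 14, 4, 5, 6, 18, 8, 9, 10, 11, 12, 13, 17, 15, 16, 1, 7]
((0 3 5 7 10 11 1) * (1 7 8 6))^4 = ((0 3 5 8 6 1)(7 10 11))^4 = (0 6 5)(1 8 3)(7 10 11)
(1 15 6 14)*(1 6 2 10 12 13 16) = [0, 15, 10, 3, 4, 5, 14, 7, 8, 9, 12, 11, 13, 16, 6, 2, 1] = (1 15 2 10 12 13 16)(6 14)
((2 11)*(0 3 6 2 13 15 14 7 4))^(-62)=((0 3 6 2 11 13 15 14 7 4))^(-62)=(0 7 15 11 6)(2 3 4 14 13)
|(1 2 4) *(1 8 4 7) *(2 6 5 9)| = |(1 6 5 9 2 7)(4 8)| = 6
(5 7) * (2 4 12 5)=(2 4 12 5 7)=[0, 1, 4, 3, 12, 7, 6, 2, 8, 9, 10, 11, 5]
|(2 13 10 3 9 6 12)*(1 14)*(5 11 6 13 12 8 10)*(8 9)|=30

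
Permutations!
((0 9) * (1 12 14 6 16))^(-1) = (0 9)(1 16 6 14 12)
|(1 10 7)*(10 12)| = 4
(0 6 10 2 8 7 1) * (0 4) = (0 6 10 2 8 7 1 4) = [6, 4, 8, 3, 0, 5, 10, 1, 7, 9, 2]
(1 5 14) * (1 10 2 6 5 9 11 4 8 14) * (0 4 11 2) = (0 4 8 14 10)(1 9 2 6 5) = [4, 9, 6, 3, 8, 1, 5, 7, 14, 2, 0, 11, 12, 13, 10]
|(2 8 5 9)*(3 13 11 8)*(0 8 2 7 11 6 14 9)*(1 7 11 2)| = |(0 8 5)(1 7 2 3 13 6 14 9 11)| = 9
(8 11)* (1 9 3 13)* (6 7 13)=(1 9 3 6 7 13)(8 11)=[0, 9, 2, 6, 4, 5, 7, 13, 11, 3, 10, 8, 12, 1]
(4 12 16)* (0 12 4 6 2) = (0 12 16 6 2) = [12, 1, 0, 3, 4, 5, 2, 7, 8, 9, 10, 11, 16, 13, 14, 15, 6]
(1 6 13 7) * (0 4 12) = (0 4 12)(1 6 13 7) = [4, 6, 2, 3, 12, 5, 13, 1, 8, 9, 10, 11, 0, 7]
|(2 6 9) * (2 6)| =|(6 9)| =2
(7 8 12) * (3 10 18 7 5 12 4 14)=(3 10 18 7 8 4 14)(5 12)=[0, 1, 2, 10, 14, 12, 6, 8, 4, 9, 18, 11, 5, 13, 3, 15, 16, 17, 7]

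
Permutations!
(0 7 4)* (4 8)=[7, 1, 2, 3, 0, 5, 6, 8, 4]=(0 7 8 4)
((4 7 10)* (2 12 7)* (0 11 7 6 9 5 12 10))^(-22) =((0 11 7)(2 10 4)(5 12 6 9))^(-22) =(0 7 11)(2 4 10)(5 6)(9 12)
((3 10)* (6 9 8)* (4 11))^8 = ((3 10)(4 11)(6 9 8))^8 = (11)(6 8 9)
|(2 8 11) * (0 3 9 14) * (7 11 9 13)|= 9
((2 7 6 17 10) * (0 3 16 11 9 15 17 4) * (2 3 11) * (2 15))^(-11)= (0 2 4 9 6 11 7)(3 10 17 15 16)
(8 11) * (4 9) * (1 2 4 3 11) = [0, 2, 4, 11, 9, 5, 6, 7, 1, 3, 10, 8] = (1 2 4 9 3 11 8)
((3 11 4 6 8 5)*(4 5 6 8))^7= ((3 11 5)(4 8 6))^7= (3 11 5)(4 8 6)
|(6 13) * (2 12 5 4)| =|(2 12 5 4)(6 13)| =4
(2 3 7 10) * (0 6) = (0 6)(2 3 7 10) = [6, 1, 3, 7, 4, 5, 0, 10, 8, 9, 2]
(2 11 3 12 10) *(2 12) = (2 11 3)(10 12) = [0, 1, 11, 2, 4, 5, 6, 7, 8, 9, 12, 3, 10]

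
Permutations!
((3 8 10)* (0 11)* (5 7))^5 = (0 11)(3 10 8)(5 7)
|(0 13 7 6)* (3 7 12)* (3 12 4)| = 6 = |(0 13 4 3 7 6)|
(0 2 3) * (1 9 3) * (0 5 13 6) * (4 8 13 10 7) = (0 2 1 9 3 5 10 7 4 8 13 6) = [2, 9, 1, 5, 8, 10, 0, 4, 13, 3, 7, 11, 12, 6]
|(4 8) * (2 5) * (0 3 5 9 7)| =6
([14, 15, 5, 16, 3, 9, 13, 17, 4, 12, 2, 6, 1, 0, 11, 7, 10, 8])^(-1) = (0 13 6 11 14)(1 12 9 5 2 10 16 3 4 8 17 7 15)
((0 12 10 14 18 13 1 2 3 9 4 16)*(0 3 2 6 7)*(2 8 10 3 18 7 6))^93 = ((0 12 3 9 4 16 18 13 1 2 8 10 14 7))^93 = (0 2 4 7 1 9 14 13 3 10 18 12 8 16)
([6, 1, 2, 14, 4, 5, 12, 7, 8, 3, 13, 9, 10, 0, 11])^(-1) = [13, 1, 2, 9, 4, 5, 0, 7, 8, 11, 12, 14, 6, 10, 3]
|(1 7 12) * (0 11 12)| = 5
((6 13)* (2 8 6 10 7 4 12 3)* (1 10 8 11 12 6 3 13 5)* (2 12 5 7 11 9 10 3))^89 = (1 5 11 10 9 2 8 13 12 3)(4 7 6)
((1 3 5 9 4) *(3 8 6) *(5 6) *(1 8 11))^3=(1 11)(3 6)(4 9 5 8)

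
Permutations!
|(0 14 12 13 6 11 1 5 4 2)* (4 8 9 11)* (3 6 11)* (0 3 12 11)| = 36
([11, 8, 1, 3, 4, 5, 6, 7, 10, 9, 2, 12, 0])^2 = [12, 10, 8, 3, 4, 5, 6, 7, 2, 9, 1, 0, 11]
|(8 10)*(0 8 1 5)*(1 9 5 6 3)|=15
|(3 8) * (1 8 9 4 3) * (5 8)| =|(1 5 8)(3 9 4)| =3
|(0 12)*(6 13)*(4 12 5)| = 4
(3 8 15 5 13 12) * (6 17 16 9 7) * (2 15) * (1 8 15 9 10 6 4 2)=(1 8)(2 9 7 4)(3 15 5 13 12)(6 17 16 10)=[0, 8, 9, 15, 2, 13, 17, 4, 1, 7, 6, 11, 3, 12, 14, 5, 10, 16]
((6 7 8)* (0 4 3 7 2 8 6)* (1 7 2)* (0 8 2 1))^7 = ((8)(0 4 3 1 7 6))^7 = (8)(0 4 3 1 7 6)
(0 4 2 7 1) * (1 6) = [4, 0, 7, 3, 2, 5, 1, 6] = (0 4 2 7 6 1)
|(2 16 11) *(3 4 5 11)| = 6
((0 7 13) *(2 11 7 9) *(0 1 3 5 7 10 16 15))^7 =(16)(1 5 13 3 7)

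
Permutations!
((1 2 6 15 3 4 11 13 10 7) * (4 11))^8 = ((1 2 6 15 3 11 13 10 7))^8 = (1 7 10 13 11 3 15 6 2)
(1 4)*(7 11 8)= (1 4)(7 11 8)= [0, 4, 2, 3, 1, 5, 6, 11, 7, 9, 10, 8]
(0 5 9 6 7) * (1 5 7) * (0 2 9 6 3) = (0 7 2 9 3)(1 5 6) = [7, 5, 9, 0, 4, 6, 1, 2, 8, 3]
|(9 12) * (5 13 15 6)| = |(5 13 15 6)(9 12)| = 4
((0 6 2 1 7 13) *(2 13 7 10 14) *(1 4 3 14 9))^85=((0 6 13)(1 10 9)(2 4 3 14))^85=(0 6 13)(1 10 9)(2 4 3 14)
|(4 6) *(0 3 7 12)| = |(0 3 7 12)(4 6)| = 4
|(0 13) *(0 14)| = |(0 13 14)| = 3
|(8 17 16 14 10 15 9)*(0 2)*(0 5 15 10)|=9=|(0 2 5 15 9 8 17 16 14)|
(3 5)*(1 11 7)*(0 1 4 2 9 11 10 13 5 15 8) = (0 1 10 13 5 3 15 8)(2 9 11 7 4) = [1, 10, 9, 15, 2, 3, 6, 4, 0, 11, 13, 7, 12, 5, 14, 8]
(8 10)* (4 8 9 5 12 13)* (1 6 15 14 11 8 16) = (1 6 15 14 11 8 10 9 5 12 13 4 16) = [0, 6, 2, 3, 16, 12, 15, 7, 10, 5, 9, 8, 13, 4, 11, 14, 1]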